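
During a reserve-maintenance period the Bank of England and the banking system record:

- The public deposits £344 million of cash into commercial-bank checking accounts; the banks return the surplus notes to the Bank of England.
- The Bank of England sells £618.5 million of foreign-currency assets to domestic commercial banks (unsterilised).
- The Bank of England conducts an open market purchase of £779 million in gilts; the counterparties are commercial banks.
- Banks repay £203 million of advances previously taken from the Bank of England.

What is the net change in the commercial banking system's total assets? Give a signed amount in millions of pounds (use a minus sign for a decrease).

Bank of England balance sheet:
  Assets:      Securities +£779M, Loans to banks −£203M, Foreign assets −£618.5M
  Liabilities: Bank reserves +£301.5M, Currency in circulation −£344M
Commercial banking system:
  Assets:      Reserves at CB +£301.5M, Securities −£779M, Foreign assets +£618.5M
  Liabilities: Checkable deposits +£344M, Borrowings from CB −£203M
Change in total bank assets = +£141 million.

+£141 million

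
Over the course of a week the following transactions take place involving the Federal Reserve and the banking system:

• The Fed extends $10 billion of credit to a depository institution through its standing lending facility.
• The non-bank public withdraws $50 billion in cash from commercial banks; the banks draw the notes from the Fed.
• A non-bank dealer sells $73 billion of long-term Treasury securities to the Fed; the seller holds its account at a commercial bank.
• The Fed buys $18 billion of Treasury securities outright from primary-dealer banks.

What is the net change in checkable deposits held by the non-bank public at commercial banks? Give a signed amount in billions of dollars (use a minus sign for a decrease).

+$23 billion

Fed balance sheet:
  Assets:      Securities +$91B, Loans to banks +$10B
  Liabilities: Bank reserves +$51B, Currency in circulation +$50B
Commercial banking system:
  Assets:      Reserves at CB +$51B, Securities −$18B
  Liabilities: Checkable deposits +$23B, Borrowings from CB +$10B
So the change in checkable deposits held by the non-bank public at commercial banks is +$23 billion.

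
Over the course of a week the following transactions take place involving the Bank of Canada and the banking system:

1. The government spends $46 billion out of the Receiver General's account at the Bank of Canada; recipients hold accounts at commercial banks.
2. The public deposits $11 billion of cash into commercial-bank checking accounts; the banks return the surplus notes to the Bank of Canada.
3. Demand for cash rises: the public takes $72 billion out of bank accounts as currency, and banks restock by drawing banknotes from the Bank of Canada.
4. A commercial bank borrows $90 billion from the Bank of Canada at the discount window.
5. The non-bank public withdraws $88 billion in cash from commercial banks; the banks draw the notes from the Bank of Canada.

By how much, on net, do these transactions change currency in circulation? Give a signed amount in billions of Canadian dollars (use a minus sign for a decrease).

+$149 billion

Government spending $46 billion: no currency enters or leaves circulation → 0.
Currency deposit $11 billion: notes return to the central bank → −$11B.
Currency withdrawal $72 billion: notes leave the central bank → +$72B.
Discount-window loan $90 billion: no currency enters or leaves circulation → 0.
Currency withdrawal $88 billion: notes leave the central bank → +$88B.
Net: 0 − 11 + 72 + 0 + 88 = +$149 billion.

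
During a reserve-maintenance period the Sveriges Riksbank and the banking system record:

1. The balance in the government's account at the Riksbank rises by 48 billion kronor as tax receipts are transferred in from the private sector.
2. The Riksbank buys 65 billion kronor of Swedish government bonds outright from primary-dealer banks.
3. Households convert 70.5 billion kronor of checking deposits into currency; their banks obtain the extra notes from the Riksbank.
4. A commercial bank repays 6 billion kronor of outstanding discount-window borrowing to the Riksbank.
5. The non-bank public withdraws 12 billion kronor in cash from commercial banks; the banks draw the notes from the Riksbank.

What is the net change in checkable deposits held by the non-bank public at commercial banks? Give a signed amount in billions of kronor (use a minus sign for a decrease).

Riksbank balance sheet:
  Assets:      Securities +65B, Loans to banks −6B
  Liabilities: Bank reserves −71.5B, Currency in circulation +82.5B, Government deposits +48B
Commercial banking system:
  Assets:      Reserves at CB −71.5B, Securities −65B
  Liabilities: Checkable deposits −130.5B, Borrowings from CB −6B
So the change in checkable deposits held by the non-bank public at commercial banks is -130.5 billion.

-130.5 billion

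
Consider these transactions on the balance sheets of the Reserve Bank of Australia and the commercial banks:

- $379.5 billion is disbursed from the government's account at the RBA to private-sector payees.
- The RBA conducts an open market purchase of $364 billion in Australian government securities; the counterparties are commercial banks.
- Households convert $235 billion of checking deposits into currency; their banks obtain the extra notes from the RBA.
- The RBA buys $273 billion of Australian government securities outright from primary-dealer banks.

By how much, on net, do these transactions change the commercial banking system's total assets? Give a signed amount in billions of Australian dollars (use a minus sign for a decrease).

+$144.5 billion

RBA balance sheet:
  Assets:      Securities +$637B
  Liabilities: Bank reserves +$781.5B, Currency in circulation +$235B, Government deposits −$379.5B
Commercial banking system:
  Assets:      Reserves at CB +$781.5B, Securities −$637B
  Liabilities: Checkable deposits +$144.5B
Change in total bank assets = +$144.5 billion.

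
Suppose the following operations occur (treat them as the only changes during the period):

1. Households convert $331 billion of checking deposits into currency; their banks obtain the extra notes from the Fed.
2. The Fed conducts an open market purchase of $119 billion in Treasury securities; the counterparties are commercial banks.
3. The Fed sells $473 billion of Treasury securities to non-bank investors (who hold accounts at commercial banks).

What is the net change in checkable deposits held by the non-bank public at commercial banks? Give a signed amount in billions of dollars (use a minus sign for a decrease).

Currency withdrawal $331 billion: non-bank counterparties' bank balances fall → −$331B.
OMO purchase (from banks) $119 billion: the counterparty is a bank, so public deposits are unchanged → 0.
Asset sale (to non-banks) $473 billion: non-bank counterparties' bank balances fall → −$473B.
Net: −331 + 0 − 473 = -$804 billion.

-$804 billion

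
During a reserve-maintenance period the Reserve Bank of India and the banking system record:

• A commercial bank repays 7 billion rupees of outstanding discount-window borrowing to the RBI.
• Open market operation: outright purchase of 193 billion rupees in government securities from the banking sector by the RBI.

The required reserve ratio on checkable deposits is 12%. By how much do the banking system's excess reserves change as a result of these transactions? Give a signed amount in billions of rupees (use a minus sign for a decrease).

Discount-window repayment 7 billion rupees: reserves −7B, deposits 0.
OMO purchase (from banks) 193 billion rupees: reserves +193B, deposits 0.
Totals: Δreserves = +186B, Δdeposits = 0.
Δrequired reserves = 12% × 0 = 0.
Δexcess reserves = Δreserves − Δrequired = +186B − (0) = +186 billion.

+186 billion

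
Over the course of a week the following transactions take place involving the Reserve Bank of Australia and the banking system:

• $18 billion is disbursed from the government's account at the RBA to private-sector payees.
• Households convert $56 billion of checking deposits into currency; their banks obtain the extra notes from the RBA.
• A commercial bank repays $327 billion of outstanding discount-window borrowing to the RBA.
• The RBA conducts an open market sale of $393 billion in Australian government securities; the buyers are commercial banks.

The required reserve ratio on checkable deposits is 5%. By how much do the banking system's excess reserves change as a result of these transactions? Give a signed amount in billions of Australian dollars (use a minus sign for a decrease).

-$756.1 billion

Government spending $18 billion: reserves +$18B, deposits +$18B.
Currency withdrawal $56 billion: reserves −$56B, deposits −$56B.
Discount-window repayment $327 billion: reserves −$327B, deposits 0.
OMO sale (to banks) $393 billion: reserves −$393B, deposits 0.
Totals: Δreserves = −$758B, Δdeposits = −$38B.
Δrequired reserves = 5% × −$38B = −$1.9B.
Δexcess reserves = Δreserves − Δrequired = −$758B − (−$1.9B) = -$756.1 billion.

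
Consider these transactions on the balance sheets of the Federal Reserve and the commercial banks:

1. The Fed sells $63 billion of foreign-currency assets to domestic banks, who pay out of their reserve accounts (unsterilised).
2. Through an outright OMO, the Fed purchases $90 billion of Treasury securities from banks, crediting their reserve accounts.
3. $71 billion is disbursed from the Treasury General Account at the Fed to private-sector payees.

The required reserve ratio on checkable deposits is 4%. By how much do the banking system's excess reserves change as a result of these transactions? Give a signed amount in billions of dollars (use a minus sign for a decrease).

+$95.16 billion

FX sale $63 billion: reserves −$63B, deposits 0.
OMO purchase (from banks) $90 billion: reserves +$90B, deposits 0.
Government spending $71 billion: reserves +$71B, deposits +$71B.
Totals: Δreserves = +$98B, Δdeposits = +$71B.
Δrequired reserves = 4% × +$71B = +$2.84B.
Δexcess reserves = Δreserves − Δrequired = +$98B − (+$2.84B) = +$95.16 billion.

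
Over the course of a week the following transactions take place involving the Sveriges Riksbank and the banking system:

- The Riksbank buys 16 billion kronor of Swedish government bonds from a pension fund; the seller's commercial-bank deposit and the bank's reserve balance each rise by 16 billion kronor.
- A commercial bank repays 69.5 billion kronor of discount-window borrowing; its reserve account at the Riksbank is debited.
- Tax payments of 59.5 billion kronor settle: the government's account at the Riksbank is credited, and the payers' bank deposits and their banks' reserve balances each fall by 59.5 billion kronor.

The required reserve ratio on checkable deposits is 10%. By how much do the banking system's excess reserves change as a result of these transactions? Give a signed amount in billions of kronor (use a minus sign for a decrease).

Asset purchase (from non-banks) 16 billion kronor: reserves +16B, deposits +16B.
Discount-window repayment 69.5 billion kronor: reserves −69.5B, deposits 0.
Government account inflow 59.5 billion kronor: reserves −59.5B, deposits −59.5B.
Totals: Δreserves = −113B, Δdeposits = −43.5B.
Δrequired reserves = 10% × −43.5B = −4.35B.
Δexcess reserves = Δreserves − Δrequired = −113B − (−4.35B) = -108.65 billion.

-108.65 billion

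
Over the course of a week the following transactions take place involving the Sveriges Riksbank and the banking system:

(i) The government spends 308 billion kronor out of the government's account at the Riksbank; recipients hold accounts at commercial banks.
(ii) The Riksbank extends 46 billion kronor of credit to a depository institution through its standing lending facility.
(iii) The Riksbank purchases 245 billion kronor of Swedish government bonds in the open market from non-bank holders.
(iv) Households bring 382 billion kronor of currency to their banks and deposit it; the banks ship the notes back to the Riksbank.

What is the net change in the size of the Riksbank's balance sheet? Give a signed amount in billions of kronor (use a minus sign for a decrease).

+291 billion

Government spending 308 billion kronor: only the composition of liabilities changes → 0.
Discount-window loan 46 billion kronor: a Riksbank asset is acquired → +46B.
Asset purchase (from non-banks) 245 billion kronor: a Riksbank asset is acquired → +245B.
Currency deposit 382 billion kronor: only the composition of liabilities changes → 0.
Net: 0 + 46 + 245 + 0 = +291 billion.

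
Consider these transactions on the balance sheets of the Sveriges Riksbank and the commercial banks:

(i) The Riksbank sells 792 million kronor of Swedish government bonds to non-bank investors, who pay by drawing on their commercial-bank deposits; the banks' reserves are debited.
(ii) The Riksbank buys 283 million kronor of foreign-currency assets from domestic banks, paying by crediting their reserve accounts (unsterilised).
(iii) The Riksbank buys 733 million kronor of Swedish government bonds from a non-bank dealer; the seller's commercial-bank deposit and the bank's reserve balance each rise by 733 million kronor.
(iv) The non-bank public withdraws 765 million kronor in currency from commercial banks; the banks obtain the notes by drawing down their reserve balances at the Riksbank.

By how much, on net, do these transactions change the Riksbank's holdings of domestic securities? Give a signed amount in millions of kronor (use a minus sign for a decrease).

Asset sale (to non-banks) 792 million kronor: securities removed from the Riksbank's portfolio → −792M.
FX purchase 283 million kronor: the Riksbank's securities portfolio is untouched → 0.
Asset purchase (from non-banks) 733 million kronor: securities added to the Riksbank's portfolio → +733M.
Currency withdrawal 765 million kronor: the Riksbank's securities portfolio is untouched → 0.
Net: −792 + 0 + 733 + 0 = -59 million.

-59 million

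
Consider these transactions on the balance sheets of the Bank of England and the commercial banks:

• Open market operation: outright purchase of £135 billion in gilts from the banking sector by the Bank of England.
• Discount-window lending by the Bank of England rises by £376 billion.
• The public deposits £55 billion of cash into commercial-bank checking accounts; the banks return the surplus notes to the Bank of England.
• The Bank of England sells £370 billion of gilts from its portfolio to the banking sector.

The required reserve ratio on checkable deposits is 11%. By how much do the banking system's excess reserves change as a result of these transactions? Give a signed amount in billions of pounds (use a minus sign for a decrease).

OMO purchase (from banks) £135 billion: reserves +£135B, deposits 0.
Discount-window loan £376 billion: reserves +£376B, deposits 0.
Currency deposit £55 billion: reserves +£55B, deposits +£55B.
OMO sale (to banks) £370 billion: reserves −£370B, deposits 0.
Totals: Δreserves = +£196B, Δdeposits = +£55B.
Δrequired reserves = 11% × +£55B = +£6.05B.
Δexcess reserves = Δreserves − Δrequired = +£196B − (+£6.05B) = +£189.95 billion.

+£189.95 billion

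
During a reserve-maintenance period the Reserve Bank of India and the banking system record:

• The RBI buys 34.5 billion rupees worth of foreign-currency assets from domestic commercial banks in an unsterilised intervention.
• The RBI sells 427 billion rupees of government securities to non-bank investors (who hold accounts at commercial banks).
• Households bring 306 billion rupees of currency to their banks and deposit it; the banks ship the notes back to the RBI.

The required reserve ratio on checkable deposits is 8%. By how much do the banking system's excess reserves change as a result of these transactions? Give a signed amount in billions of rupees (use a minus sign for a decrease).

-76.82 billion

FX purchase 34.5 billion rupees: reserves +34.5B, deposits 0.
Asset sale (to non-banks) 427 billion rupees: reserves −427B, deposits −427B.
Currency deposit 306 billion rupees: reserves +306B, deposits +306B.
Totals: Δreserves = −86.5B, Δdeposits = −121B.
Δrequired reserves = 8% × −121B = −9.68B.
Δexcess reserves = Δreserves − Δrequired = −86.5B − (−9.68B) = -76.82 billion.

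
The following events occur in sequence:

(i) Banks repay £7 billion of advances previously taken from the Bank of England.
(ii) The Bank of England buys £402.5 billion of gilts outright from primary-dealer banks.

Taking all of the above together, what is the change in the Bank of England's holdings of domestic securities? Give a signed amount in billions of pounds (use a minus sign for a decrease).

Discount-window repayment £7 billion: the Bank of England's securities portfolio is untouched → 0.
OMO purchase (from banks) £402.5 billion: securities added to the Bank of England's portfolio → +£402.5B.
Net: 0 + 402.5 = +£402.5 billion.

+£402.5 billion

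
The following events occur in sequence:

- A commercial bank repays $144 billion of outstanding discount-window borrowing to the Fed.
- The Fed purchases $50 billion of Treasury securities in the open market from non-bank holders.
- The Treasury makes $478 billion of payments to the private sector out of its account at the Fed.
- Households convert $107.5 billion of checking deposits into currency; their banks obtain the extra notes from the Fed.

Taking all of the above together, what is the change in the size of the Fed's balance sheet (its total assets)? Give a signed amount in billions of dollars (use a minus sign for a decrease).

Discount-window repayment $144 billion: a Fed asset is shed → −$144B.
Asset purchase (from non-banks) $50 billion: a Fed asset is acquired → +$50B.
Government spending $478 billion: only the composition of liabilities changes → 0.
Currency withdrawal $107.5 billion: only the composition of liabilities changes → 0.
Net: −144 + 50 + 0 + 0 = -$94 billion.

-$94 billion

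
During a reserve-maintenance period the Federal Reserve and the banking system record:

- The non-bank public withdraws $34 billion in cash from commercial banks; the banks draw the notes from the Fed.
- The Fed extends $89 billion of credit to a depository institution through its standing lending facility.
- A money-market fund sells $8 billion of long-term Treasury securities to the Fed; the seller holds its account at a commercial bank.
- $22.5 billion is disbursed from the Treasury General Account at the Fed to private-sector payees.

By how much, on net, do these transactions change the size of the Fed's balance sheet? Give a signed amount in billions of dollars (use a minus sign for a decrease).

+$97 billion

Fed balance sheet:
  Assets:      Securities +$8B, Loans to banks +$89B
  Liabilities: Bank reserves +$85.5B, Currency in circulation +$34B, Government deposits −$22.5B
Commercial banking system:
  Assets:      Reserves at CB +$85.5B
  Liabilities: Checkable deposits −$3.5B, Borrowings from CB +$89B
Change in total Fed assets = +$97 billion.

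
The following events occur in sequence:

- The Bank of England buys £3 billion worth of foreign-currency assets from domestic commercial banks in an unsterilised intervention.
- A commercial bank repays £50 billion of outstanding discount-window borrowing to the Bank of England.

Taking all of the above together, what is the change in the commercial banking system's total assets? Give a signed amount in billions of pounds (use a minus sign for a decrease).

FX purchase £3 billion: just an asset swap on bank balance sheets → 0.
Discount-window repayment £50 billion: bank balance sheets shrink → −£50B.
Net: 0 − 50 = -£50 billion.

-£50 billion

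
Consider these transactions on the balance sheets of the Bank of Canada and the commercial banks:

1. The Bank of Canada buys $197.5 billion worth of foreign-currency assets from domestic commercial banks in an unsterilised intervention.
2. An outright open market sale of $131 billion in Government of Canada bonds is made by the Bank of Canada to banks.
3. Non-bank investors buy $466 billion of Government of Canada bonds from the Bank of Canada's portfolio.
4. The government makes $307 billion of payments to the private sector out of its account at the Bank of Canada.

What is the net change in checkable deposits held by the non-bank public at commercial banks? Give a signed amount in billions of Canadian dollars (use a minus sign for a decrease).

Bank of Canada balance sheet:
  Assets:      Securities −$597B, Foreign assets +$197.5B
  Liabilities: Bank reserves −$92.5B, Government deposits −$307B
Commercial banking system:
  Assets:      Reserves at CB −$92.5B, Securities +$131B, Foreign assets −$197.5B
  Liabilities: Checkable deposits −$159B
So the change in checkable deposits held by the non-bank public at commercial banks is -$159 billion.

-$159 billion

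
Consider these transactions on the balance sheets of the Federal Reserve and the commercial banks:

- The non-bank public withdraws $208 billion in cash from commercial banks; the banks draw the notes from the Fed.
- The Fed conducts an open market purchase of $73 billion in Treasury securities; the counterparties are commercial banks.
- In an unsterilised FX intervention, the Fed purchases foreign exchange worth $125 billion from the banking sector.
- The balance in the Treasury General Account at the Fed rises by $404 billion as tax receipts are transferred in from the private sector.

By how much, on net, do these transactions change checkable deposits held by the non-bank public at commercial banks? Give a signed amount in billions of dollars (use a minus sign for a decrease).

-$612 billion

Currency withdrawal $208 billion: non-bank counterparties' bank balances fall → −$208B.
OMO purchase (from banks) $73 billion: the counterparty is a bank, so public deposits are unchanged → 0.
FX purchase $125 billion: the counterparty is a bank, so public deposits are unchanged → 0.
Government account inflow $404 billion: non-bank counterparties' bank balances fall → −$404B.
Net: −208 + 0 + 0 − 404 = -$612 billion.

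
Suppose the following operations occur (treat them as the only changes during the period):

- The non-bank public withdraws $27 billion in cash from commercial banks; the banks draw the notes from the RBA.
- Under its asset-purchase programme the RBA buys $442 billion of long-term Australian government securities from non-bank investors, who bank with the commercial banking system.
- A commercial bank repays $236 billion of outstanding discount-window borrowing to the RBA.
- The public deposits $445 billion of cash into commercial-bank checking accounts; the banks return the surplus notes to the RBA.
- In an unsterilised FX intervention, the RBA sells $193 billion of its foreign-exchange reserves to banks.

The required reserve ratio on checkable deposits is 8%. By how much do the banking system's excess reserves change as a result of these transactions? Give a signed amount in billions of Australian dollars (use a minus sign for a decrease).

Currency withdrawal $27 billion: reserves −$27B, deposits −$27B.
Asset purchase (from non-banks) $442 billion: reserves +$442B, deposits +$442B.
Discount-window repayment $236 billion: reserves −$236B, deposits 0.
Currency deposit $445 billion: reserves +$445B, deposits +$445B.
FX sale $193 billion: reserves −$193B, deposits 0.
Totals: Δreserves = +$431B, Δdeposits = +$860B.
Δrequired reserves = 8% × +$860B = +$68.8B.
Δexcess reserves = Δreserves − Δrequired = +$431B − (+$68.8B) = +$362.2 billion.

+$362.2 billion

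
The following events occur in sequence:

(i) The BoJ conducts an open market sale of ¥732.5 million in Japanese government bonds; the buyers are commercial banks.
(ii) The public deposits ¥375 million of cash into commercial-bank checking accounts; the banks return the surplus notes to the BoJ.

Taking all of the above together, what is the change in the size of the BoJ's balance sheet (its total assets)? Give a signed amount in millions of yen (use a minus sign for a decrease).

-¥732.5 million

OMO sale (to banks) ¥732.5 million: a BoJ asset is shed → −¥732.5M.
Currency deposit ¥375 million: only the composition of liabilities changes → 0.
Net: −732.5 + 0 = -¥732.5 million.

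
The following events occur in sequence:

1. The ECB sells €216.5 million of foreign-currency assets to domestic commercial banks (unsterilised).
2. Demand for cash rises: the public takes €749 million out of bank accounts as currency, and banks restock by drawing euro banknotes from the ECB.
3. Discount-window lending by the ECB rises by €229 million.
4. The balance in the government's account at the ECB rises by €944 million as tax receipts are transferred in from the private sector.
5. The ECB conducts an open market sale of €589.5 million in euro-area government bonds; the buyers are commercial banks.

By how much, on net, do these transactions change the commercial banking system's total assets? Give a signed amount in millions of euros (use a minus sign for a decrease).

ECB balance sheet:
  Assets:      Securities −€589.5M, Loans to banks +€229M, Foreign assets −€216.5M
  Liabilities: Bank reserves −€2270M, Currency in circulation +€749M, Government deposits +€944M
Commercial banking system:
  Assets:      Reserves at CB −€2270M, Securities +€589.5M, Foreign assets +€216.5M
  Liabilities: Checkable deposits −€1693M, Borrowings from CB +€229M
Change in total bank assets = -€1464 million.

-€1464 million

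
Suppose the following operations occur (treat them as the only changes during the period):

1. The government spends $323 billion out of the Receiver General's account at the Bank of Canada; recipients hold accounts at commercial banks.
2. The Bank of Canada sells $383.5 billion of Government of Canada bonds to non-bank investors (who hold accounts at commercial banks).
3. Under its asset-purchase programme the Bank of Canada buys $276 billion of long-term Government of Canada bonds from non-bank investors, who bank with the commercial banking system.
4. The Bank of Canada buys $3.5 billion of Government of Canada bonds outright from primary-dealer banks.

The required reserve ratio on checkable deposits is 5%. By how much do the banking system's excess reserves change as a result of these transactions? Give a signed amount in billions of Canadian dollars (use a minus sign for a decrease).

+$208.225 billion

Government spending $323 billion: reserves +$323B, deposits +$323B.
Asset sale (to non-banks) $383.5 billion: reserves −$383.5B, deposits −$383.5B.
Asset purchase (from non-banks) $276 billion: reserves +$276B, deposits +$276B.
OMO purchase (from banks) $3.5 billion: reserves +$3.5B, deposits 0.
Totals: Δreserves = +$219B, Δdeposits = +$215.5B.
Δrequired reserves = 5% × +$215.5B = +$10.775B.
Δexcess reserves = Δreserves − Δrequired = +$219B − (+$10.775B) = +$208.225 billion.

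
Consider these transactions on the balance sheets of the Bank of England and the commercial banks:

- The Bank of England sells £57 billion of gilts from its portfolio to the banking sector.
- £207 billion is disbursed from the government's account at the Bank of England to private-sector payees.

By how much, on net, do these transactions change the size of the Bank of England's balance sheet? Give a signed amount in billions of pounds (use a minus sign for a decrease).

Bank of England balance sheet:
  Assets:      Securities −£57B
  Liabilities: Bank reserves +£150B, Government deposits −£207B
Change in total Bank of England assets = -£57 billion.

-£57 billion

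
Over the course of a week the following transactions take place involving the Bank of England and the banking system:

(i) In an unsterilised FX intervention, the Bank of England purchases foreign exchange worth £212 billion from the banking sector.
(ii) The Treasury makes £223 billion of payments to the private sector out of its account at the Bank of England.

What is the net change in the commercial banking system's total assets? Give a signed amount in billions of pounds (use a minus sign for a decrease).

FX purchase £212 billion: just an asset swap on bank balance sheets → 0.
Government spending £223 billion: bank balance sheets expand → +£223B.
Net: 0 + 223 = +£223 billion.

+£223 billion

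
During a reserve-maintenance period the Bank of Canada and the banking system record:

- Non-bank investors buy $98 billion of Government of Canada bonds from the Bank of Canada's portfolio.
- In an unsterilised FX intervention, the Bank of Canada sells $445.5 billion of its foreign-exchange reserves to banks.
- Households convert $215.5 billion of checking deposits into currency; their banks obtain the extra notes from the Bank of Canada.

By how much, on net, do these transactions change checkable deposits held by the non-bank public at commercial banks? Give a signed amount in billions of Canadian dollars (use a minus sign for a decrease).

-$313.5 billion

Bank of Canada balance sheet:
  Assets:      Securities −$98B, Foreign assets −$445.5B
  Liabilities: Bank reserves −$759B, Currency in circulation +$215.5B
Commercial banking system:
  Assets:      Reserves at CB −$759B, Foreign assets +$445.5B
  Liabilities: Checkable deposits −$313.5B
So the change in checkable deposits held by the non-bank public at commercial banks is -$313.5 billion.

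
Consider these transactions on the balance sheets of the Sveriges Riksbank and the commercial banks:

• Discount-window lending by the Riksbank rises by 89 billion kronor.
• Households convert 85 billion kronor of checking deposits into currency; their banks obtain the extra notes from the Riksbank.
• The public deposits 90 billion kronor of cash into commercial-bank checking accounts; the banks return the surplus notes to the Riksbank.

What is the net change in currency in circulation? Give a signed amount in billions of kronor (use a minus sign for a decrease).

-5 billion

Discount-window loan 89 billion kronor: no currency enters or leaves circulation → 0.
Currency withdrawal 85 billion kronor: notes leave the central bank → +85B.
Currency deposit 90 billion kronor: notes return to the central bank → −90B.
Net: 0 + 85 − 90 = -5 billion.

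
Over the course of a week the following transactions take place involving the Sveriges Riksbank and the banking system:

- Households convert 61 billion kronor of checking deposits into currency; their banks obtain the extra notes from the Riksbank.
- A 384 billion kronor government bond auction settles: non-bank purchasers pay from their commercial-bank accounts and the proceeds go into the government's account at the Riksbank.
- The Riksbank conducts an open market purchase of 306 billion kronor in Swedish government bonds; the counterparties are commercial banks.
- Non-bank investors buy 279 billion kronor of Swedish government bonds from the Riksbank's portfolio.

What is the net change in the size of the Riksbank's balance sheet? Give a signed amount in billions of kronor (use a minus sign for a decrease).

+27 billion

Currency withdrawal 61 billion kronor: only the composition of liabilities changes → 0.
Government account inflow 384 billion kronor: only the composition of liabilities changes → 0.
OMO purchase (from banks) 306 billion kronor: a Riksbank asset is acquired → +306B.
Asset sale (to non-banks) 279 billion kronor: a Riksbank asset is shed → −279B.
Net: 0 + 0 + 306 − 279 = +27 billion.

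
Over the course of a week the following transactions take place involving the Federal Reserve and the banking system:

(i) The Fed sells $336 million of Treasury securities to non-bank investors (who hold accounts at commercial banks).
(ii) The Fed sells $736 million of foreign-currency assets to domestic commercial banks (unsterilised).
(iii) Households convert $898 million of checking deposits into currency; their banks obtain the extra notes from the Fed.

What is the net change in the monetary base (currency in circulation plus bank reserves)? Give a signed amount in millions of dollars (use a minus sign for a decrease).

Fed balance sheet:
  Assets:      Securities −$336M, Foreign assets −$736M
  Liabilities: Bank reserves −$1970M, Currency in circulation +$898M
Monetary base = currency + reserves: +$898M + (−$1970M) = -$1072 million.

-$1072 million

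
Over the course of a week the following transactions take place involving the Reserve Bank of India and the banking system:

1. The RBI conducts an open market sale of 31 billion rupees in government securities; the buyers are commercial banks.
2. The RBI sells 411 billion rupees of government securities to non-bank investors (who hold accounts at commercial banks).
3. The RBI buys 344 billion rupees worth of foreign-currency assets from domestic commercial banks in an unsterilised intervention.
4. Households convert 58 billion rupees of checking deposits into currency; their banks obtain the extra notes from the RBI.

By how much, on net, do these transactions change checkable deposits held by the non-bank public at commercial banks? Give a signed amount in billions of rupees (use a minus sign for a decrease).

-469 billion

OMO sale (to banks) 31 billion rupees: the counterparty is a bank, so public deposits are unchanged → 0.
Asset sale (to non-banks) 411 billion rupees: non-bank counterparties' bank balances fall → −411B.
FX purchase 344 billion rupees: the counterparty is a bank, so public deposits are unchanged → 0.
Currency withdrawal 58 billion rupees: non-bank counterparties' bank balances fall → −58B.
Net: 0 − 411 + 0 − 58 = -469 billion.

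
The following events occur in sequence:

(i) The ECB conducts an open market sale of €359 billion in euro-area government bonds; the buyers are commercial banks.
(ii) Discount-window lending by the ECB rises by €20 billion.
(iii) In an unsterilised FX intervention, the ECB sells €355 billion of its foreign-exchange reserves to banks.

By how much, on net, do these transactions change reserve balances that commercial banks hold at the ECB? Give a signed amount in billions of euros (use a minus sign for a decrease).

OMO sale (to banks) €359 billion: the buying banks pay out of their reserve balances → −€359B.
Discount-window loan €20 billion: the loan is credited to the bank's reserve account → +€20B.
FX sale €355 billion: the buying banks pay out of their reserve balances → −€355B.
Net: −359 + 20 − 355 = -€694 billion.

-€694 billion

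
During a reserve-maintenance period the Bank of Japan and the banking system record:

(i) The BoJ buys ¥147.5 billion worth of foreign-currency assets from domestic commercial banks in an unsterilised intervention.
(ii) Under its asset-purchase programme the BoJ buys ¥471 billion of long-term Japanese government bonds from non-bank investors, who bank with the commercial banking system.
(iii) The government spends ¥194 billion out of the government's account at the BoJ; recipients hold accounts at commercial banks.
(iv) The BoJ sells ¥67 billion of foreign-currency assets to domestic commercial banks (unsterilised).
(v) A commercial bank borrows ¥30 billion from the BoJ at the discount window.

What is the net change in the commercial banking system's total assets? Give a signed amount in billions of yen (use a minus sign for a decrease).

+¥695 billion

FX purchase ¥147.5 billion: just an asset swap on bank balance sheets → 0.
Asset purchase (from non-banks) ¥471 billion: bank balance sheets expand → +¥471B.
Government spending ¥194 billion: bank balance sheets expand → +¥194B.
FX sale ¥67 billion: just an asset swap on bank balance sheets → 0.
Discount-window loan ¥30 billion: bank balance sheets expand → +¥30B.
Net: 0 + 471 + 194 + 0 + 30 = +¥695 billion.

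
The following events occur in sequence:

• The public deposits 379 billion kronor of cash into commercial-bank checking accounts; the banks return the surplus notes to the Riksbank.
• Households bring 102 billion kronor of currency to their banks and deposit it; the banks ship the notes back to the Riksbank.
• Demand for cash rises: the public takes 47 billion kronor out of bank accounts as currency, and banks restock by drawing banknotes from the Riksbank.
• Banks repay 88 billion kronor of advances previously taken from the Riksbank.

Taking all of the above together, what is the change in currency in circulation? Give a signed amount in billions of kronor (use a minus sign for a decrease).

-434 billion

Currency deposit 379 billion kronor: notes return to the central bank → −379B.
Currency deposit 102 billion kronor: notes return to the central bank → −102B.
Currency withdrawal 47 billion kronor: notes leave the central bank → +47B.
Discount-window repayment 88 billion kronor: no currency enters or leaves circulation → 0.
Net: −379 − 102 + 47 + 0 = -434 billion.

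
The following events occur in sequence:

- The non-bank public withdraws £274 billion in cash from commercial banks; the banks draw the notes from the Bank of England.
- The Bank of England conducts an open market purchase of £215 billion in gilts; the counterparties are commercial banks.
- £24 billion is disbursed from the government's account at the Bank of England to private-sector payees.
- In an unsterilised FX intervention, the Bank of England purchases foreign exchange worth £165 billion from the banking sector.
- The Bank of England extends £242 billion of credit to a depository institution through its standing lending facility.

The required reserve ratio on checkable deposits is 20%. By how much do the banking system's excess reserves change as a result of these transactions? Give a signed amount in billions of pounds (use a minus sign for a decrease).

Currency withdrawal £274 billion: reserves −£274B, deposits −£274B.
OMO purchase (from banks) £215 billion: reserves +£215B, deposits 0.
Government spending £24 billion: reserves +£24B, deposits +£24B.
FX purchase £165 billion: reserves +£165B, deposits 0.
Discount-window loan £242 billion: reserves +£242B, deposits 0.
Totals: Δreserves = +£372B, Δdeposits = −£250B.
Δrequired reserves = 20% × −£250B = −£50B.
Δexcess reserves = Δreserves − Δrequired = +£372B − (−£50B) = +£422 billion.

+£422 billion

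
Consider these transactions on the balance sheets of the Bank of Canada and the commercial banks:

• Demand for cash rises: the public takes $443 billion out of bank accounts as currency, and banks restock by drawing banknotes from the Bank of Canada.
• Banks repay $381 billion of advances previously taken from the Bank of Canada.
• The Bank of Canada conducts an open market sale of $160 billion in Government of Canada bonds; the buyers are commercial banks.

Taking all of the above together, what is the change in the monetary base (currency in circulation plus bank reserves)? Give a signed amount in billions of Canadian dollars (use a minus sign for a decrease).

Bank of Canada balance sheet:
  Assets:      Securities −$160B, Loans to banks −$381B
  Liabilities: Bank reserves −$984B, Currency in circulation +$443B
Commercial banking system:
  Assets:      Reserves at CB −$984B, Securities +$160B
  Liabilities: Checkable deposits −$443B, Borrowings from CB −$381B
Monetary base = currency + reserves: +$443B + (−$984B) = -$541 billion.

-$541 billion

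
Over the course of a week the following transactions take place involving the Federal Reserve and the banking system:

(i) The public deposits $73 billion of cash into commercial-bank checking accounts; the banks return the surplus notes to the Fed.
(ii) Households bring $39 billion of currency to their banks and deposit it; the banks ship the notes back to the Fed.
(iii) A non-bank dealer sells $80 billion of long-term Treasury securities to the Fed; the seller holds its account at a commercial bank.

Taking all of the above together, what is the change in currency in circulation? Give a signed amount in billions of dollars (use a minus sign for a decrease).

Currency deposit $73 billion: notes return to the central bank → −$73B.
Currency deposit $39 billion: notes return to the central bank → −$39B.
Asset purchase (from non-banks) $80 billion: no currency enters or leaves circulation → 0.
Net: −73 − 39 + 0 = -$112 billion.

-$112 billion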